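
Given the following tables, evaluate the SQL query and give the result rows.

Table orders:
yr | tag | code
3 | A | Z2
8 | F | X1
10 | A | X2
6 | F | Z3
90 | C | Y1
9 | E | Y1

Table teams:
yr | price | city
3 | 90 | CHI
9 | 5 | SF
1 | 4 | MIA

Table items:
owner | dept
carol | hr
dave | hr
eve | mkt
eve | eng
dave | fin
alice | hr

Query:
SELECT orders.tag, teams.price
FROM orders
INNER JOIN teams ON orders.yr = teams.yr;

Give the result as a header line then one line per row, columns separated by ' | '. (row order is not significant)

== RESULT ==
orders.tag | teams.price
A | 90
E | 5

Derivation:
After JOIN teams (2 rows):
orders.yr | orders.tag | orders.code | teams.yr | teams.price | teams.city
3 | A | Z2 | 3 | 90 | CHI
9 | E | Y1 | 9 | 5 | SF
After SELECT (2 rows):
orders.tag | teams.price
A | 90
E | 5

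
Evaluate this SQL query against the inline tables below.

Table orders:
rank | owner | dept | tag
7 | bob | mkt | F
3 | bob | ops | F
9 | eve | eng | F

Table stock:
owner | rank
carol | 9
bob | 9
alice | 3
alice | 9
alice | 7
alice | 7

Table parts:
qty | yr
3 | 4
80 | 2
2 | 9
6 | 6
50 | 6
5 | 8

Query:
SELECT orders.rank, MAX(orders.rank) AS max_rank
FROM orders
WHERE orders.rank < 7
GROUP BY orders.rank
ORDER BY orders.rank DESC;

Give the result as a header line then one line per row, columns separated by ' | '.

== RESULT ==
orders.rank | max_rank
3 | 3

Derivation:
After WHERE (1 rows):
orders.rank | orders.owner | orders.dept | orders.tag
3 | bob | ops | F
After GROUP BY (1 rows):
orders.rank | max_rank
3 | 3
After ORDER BY (1 rows):
orders.rank | max_rank
3 | 3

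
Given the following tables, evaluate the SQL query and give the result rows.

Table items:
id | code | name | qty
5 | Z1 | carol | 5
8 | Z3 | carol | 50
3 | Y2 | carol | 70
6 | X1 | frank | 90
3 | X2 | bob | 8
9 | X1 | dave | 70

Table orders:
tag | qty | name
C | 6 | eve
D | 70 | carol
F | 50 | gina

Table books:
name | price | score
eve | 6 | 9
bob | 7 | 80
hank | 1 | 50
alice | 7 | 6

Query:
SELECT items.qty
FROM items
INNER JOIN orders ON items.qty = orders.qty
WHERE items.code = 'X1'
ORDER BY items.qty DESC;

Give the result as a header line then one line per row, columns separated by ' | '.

After JOIN orders (3 rows):
items.id | items.code | items.name | items.qty | orders.tag | orders.qty | orders.name
8 | Z3 | carol | 50 | F | 50 | gina
3 | Y2 | carol | 70 | D | 70 | carol
9 | X1 | dave | 70 | D | 70 | carol
After WHERE (1 rows):
items.id | items.code | items.name | items.qty | orders.tag | orders.qty | orders.name
9 | X1 | dave | 70 | D | 70 | carol
After SELECT (1 rows):
items.qty
70
After ORDER BY (1 rows):
items.qty
70

== RESULT ==
items.qty
70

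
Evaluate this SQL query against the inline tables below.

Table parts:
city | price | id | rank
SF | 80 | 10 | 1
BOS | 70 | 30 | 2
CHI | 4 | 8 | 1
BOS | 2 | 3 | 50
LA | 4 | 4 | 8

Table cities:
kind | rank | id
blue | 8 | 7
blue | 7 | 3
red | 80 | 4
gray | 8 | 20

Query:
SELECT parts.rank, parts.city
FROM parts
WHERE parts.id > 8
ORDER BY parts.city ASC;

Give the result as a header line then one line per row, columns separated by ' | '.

== RESULT ==
parts.rank | parts.city
2 | BOS
1 | SF

Derivation:
After WHERE (2 rows):
parts.city | parts.price | parts.id | parts.rank
SF | 80 | 10 | 1
BOS | 70 | 30 | 2
After SELECT (2 rows):
parts.rank | parts.city
1 | SF
2 | BOS
After ORDER BY (2 rows):
parts.rank | parts.city
2 | BOS
1 | SF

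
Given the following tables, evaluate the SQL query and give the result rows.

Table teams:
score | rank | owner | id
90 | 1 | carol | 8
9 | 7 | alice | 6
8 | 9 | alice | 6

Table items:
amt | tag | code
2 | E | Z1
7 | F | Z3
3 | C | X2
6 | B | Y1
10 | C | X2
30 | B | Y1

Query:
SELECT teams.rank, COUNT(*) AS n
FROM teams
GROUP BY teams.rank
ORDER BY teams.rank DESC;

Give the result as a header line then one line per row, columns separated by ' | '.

== RESULT ==
teams.rank | n
9 | 1
7 | 1
1 | 1

Derivation:
After GROUP BY (3 rows):
teams.rank | n
1 | 1
7 | 1
9 | 1
After ORDER BY (3 rows):
teams.rank | n
9 | 1
7 | 1
1 | 1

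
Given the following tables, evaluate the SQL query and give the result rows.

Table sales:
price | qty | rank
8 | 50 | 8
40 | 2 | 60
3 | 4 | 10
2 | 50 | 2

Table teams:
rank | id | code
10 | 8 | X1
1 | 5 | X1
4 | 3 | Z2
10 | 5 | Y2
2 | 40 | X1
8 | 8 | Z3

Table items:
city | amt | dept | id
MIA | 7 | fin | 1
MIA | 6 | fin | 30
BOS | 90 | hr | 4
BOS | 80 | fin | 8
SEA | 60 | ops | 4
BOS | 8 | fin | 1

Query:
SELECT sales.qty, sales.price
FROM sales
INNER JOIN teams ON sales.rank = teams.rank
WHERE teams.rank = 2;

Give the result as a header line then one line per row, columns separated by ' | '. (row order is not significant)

After JOIN teams (4 rows):
sales.price | sales.qty | sales.rank | teams.rank | teams.id | teams.code
8 | 50 | 8 | 8 | 8 | Z3
3 | 4 | 10 | 10 | 8 | X1
3 | 4 | 10 | 10 | 5 | Y2
2 | 50 | 2 | 2 | 40 | X1
After WHERE (1 rows):
sales.price | sales.qty | sales.rank | teams.rank | teams.id | teams.code
2 | 50 | 2 | 2 | 40 | X1
After SELECT (1 rows):
sales.qty | sales.price
50 | 2

== RESULT ==
sales.qty | sales.price
50 | 2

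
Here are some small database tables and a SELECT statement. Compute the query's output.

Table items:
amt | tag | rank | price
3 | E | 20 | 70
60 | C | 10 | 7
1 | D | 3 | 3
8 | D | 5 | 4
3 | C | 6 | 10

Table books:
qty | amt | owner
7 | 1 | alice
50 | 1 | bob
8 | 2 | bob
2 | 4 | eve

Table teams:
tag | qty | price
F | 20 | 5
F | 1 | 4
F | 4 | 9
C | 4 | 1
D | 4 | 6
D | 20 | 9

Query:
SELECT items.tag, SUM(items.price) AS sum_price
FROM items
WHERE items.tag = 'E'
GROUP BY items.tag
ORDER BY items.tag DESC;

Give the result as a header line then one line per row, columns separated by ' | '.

After WHERE (1 rows):
items.amt | items.tag | items.rank | items.price
3 | E | 20 | 70
After GROUP BY (1 rows):
items.tag | sum_price
E | 70
After ORDER BY (1 rows):
items.tag | sum_price
E | 70

== RESULT ==
items.tag | sum_price
E | 70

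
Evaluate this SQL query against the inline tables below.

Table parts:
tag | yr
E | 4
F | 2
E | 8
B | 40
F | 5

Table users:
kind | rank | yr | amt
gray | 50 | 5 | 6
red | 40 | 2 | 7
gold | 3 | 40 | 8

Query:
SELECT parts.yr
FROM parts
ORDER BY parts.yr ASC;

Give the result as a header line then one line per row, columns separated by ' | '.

== RESULT ==
parts.yr
2
4
5
8
40

Derivation:
After SELECT (5 rows):
parts.yr
4
2
8
40
5
After ORDER BY (5 rows):
parts.yr
2
4
5
8
40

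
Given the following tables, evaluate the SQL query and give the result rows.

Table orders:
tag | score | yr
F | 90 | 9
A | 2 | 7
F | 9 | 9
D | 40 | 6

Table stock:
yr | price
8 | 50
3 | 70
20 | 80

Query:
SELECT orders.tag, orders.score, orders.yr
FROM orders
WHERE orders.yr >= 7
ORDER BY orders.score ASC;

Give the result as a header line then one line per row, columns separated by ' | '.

After WHERE (3 rows):
orders.tag | orders.score | orders.yr
F | 90 | 9
A | 2 | 7
F | 9 | 9
After SELECT (3 rows):
orders.tag | orders.score | orders.yr
F | 90 | 9
A | 2 | 7
F | 9 | 9
After ORDER BY (3 rows):
orders.tag | orders.score | orders.yr
A | 2 | 7
F | 9 | 9
F | 90 | 9

== RESULT ==
orders.tag | orders.score | orders.yr
A | 2 | 7
F | 9 | 9
F | 90 | 9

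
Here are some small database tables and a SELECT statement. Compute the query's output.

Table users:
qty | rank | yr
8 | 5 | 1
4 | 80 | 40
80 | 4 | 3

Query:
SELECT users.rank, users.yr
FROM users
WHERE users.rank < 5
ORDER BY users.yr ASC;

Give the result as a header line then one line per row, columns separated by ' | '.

After WHERE (1 rows):
users.qty | users.rank | users.yr
80 | 4 | 3
After SELECT (1 rows):
users.rank | users.yr
4 | 3
After ORDER BY (1 rows):
users.rank | users.yr
4 | 3

== RESULT ==
users.rank | users.yr
4 | 3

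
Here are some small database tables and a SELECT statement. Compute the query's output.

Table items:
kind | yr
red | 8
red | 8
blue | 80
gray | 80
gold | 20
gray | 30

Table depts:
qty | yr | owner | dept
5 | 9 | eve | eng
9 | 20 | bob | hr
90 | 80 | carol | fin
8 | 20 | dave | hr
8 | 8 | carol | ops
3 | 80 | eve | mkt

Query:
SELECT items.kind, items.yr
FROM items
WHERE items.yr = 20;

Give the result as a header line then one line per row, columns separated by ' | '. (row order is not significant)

After WHERE (1 rows):
items.kind | items.yr
gold | 20
After SELECT (1 rows):
items.kind | items.yr
gold | 20

== RESULT ==
items.kind | items.yr
gold | 20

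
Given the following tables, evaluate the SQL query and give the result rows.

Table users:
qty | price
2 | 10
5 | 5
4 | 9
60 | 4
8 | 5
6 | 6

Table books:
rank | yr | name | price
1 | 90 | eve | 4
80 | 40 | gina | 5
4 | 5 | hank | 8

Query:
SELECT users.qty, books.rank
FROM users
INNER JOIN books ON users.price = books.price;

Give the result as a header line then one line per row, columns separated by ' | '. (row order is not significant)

After JOIN books (3 rows):
users.qty | users.price | books.rank | books.yr | books.name | books.price
5 | 5 | 80 | 40 | gina | 5
60 | 4 | 1 | 90 | eve | 4
8 | 5 | 80 | 40 | gina | 5
After SELECT (3 rows):
users.qty | books.rank
5 | 80
60 | 1
8 | 80

== RESULT ==
users.qty | books.rank
5 | 80
60 | 1
8 | 80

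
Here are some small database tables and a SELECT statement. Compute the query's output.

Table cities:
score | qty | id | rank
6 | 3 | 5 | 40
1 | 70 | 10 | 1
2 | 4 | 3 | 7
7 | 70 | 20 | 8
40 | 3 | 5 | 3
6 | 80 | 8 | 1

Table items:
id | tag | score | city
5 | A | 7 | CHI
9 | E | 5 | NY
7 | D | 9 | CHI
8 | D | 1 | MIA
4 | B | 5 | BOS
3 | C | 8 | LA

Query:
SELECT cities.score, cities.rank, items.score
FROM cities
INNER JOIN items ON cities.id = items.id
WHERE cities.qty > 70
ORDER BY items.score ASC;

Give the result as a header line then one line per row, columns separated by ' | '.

== RESULT ==
cities.score | cities.rank | items.score
6 | 1 | 1

Derivation:
After JOIN items (4 rows):
cities.score | cities.qty | cities.id | cities.rank | items.id | items.tag | items.score | items.city
6 | 3 | 5 | 40 | 5 | A | 7 | CHI
2 | 4 | 3 | 7 | 3 | C | 8 | LA
40 | 3 | 5 | 3 | 5 | A | 7 | CHI
6 | 80 | 8 | 1 | 8 | D | 1 | MIA
After WHERE (1 rows):
cities.score | cities.qty | cities.id | cities.rank | items.id | items.tag | items.score | items.city
6 | 80 | 8 | 1 | 8 | D | 1 | MIA
After SELECT (1 rows):
cities.score | cities.rank | items.score
6 | 1 | 1
After ORDER BY (1 rows):
cities.score | cities.rank | items.score
6 | 1 | 1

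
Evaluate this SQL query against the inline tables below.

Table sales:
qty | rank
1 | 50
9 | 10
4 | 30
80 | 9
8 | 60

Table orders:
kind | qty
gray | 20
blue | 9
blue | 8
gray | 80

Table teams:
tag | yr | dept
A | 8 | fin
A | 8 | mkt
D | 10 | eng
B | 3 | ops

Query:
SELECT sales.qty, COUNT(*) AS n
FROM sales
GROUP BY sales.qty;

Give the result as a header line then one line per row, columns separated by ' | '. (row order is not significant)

== RESULT ==
sales.qty | n
1 | 1
9 | 1
4 | 1
80 | 1
8 | 1

Derivation:
After GROUP BY (5 rows):
sales.qty | n
1 | 1
9 | 1
4 | 1
80 | 1
8 | 1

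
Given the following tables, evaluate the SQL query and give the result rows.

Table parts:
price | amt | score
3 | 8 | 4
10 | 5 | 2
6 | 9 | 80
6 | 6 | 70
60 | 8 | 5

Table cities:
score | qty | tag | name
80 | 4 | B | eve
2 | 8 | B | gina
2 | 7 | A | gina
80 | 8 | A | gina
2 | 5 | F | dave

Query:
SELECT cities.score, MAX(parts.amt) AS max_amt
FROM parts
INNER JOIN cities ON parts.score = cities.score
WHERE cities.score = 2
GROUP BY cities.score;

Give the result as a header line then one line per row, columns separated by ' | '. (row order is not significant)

After JOIN cities (5 rows):
parts.price | parts.amt | parts.score | cities.score | cities.qty | cities.tag | cities.name
10 | 5 | 2 | 2 | 8 | B | gina
10 | 5 | 2 | 2 | 7 | A | gina
10 | 5 | 2 | 2 | 5 | F | dave
6 | 9 | 80 | 80 | 4 | B | eve
6 | 9 | 80 | 80 | 8 | A | gina
After WHERE (3 rows):
parts.price | parts.amt | parts.score | cities.score | cities.qty | cities.tag | cities.name
10 | 5 | 2 | 2 | 8 | B | gina
10 | 5 | 2 | 2 | 7 | A | gina
10 | 5 | 2 | 2 | 5 | F | dave
After GROUP BY (1 rows):
cities.score | max_amt
2 | 5

== RESULT ==
cities.score | max_amt
2 | 5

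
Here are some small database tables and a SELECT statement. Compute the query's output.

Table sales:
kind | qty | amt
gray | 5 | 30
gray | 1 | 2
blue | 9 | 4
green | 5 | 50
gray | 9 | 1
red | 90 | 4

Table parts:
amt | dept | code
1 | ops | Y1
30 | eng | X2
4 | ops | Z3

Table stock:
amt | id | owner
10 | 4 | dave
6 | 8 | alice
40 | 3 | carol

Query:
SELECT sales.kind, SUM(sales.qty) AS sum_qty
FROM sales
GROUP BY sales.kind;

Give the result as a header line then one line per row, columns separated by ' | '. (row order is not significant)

After GROUP BY (4 rows):
sales.kind | sum_qty
gray | 15
blue | 9
green | 5
red | 90

== RESULT ==
sales.kind | sum_qty
gray | 15
blue | 9
green | 5
red | 90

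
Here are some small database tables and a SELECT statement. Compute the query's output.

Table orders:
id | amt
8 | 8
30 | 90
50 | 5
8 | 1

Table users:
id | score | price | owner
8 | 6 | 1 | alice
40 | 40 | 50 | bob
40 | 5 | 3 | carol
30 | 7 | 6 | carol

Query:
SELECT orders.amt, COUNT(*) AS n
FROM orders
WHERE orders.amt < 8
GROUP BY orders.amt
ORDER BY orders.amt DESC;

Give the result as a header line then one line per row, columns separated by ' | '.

After WHERE (2 rows):
orders.id | orders.amt
50 | 5
8 | 1
After GROUP BY (2 rows):
orders.amt | n
5 | 1
1 | 1
After ORDER BY (2 rows):
orders.amt | n
5 | 1
1 | 1

== RESULT ==
orders.amt | n
5 | 1
1 | 1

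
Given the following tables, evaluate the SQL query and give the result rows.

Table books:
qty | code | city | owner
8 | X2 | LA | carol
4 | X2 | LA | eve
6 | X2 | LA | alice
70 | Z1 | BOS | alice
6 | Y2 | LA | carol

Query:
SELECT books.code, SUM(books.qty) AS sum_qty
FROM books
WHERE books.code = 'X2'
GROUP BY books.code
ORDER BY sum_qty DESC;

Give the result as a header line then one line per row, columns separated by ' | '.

After WHERE (3 rows):
books.qty | books.code | books.city | books.owner
8 | X2 | LA | carol
4 | X2 | LA | eve
6 | X2 | LA | alice
After GROUP BY (1 rows):
books.code | sum_qty
X2 | 18
After ORDER BY (1 rows):
books.code | sum_qty
X2 | 18

== RESULT ==
books.code | sum_qty
X2 | 18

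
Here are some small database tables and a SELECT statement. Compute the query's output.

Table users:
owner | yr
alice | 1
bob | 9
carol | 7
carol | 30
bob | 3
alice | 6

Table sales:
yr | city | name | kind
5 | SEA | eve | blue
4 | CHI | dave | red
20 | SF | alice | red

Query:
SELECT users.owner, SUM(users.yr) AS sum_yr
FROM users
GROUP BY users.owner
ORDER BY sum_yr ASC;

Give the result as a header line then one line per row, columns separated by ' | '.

After GROUP BY (3 rows):
users.owner | sum_yr
alice | 7
bob | 12
carol | 37
After ORDER BY (3 rows):
users.owner | sum_yr
alice | 7
bob | 12
carol | 37

== RESULT ==
users.owner | sum_yr
alice | 7
bob | 12
carol | 37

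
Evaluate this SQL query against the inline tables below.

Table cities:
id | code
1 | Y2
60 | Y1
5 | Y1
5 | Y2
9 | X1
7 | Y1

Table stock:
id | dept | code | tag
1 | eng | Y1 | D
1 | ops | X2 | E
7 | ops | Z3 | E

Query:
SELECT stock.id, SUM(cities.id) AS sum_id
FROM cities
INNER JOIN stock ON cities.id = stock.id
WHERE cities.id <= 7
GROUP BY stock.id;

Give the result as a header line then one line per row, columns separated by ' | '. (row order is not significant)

After JOIN stock (3 rows):
cities.id | cities.code | stock.id | stock.dept | stock.code | stock.tag
1 | Y2 | 1 | eng | Y1 | D
1 | Y2 | 1 | ops | X2 | E
7 | Y1 | 7 | ops | Z3 | E
After WHERE (3 rows):
cities.id | cities.code | stock.id | stock.dept | stock.code | stock.tag
1 | Y2 | 1 | eng | Y1 | D
1 | Y2 | 1 | ops | X2 | E
7 | Y1 | 7 | ops | Z3 | E
After GROUP BY (2 rows):
stock.id | sum_id
1 | 2
7 | 7

== RESULT ==
stock.id | sum_id
1 | 2
7 | 7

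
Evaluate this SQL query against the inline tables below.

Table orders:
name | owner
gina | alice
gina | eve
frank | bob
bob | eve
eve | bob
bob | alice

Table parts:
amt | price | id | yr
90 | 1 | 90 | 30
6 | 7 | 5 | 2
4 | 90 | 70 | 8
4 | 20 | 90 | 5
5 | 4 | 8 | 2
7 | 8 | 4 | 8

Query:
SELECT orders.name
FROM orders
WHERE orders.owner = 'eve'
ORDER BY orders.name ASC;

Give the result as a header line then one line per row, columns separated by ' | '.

== RESULT ==
orders.name
bob
gina

Derivation:
After WHERE (2 rows):
orders.name | orders.owner
gina | eve
bob | eve
After SELECT (2 rows):
orders.name
gina
bob
After ORDER BY (2 rows):
orders.name
bob
gina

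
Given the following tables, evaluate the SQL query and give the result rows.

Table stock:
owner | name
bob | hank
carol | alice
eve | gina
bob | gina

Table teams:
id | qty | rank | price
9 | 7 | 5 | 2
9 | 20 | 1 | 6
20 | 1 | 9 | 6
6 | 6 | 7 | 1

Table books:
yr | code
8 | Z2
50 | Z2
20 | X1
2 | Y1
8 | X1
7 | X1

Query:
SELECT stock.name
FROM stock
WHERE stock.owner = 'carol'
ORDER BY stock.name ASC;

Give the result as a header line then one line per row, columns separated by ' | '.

== RESULT ==
stock.name
alice

Derivation:
After WHERE (1 rows):
stock.owner | stock.name
carol | alice
After SELECT (1 rows):
stock.name
alice
After ORDER BY (1 rows):
stock.name
alice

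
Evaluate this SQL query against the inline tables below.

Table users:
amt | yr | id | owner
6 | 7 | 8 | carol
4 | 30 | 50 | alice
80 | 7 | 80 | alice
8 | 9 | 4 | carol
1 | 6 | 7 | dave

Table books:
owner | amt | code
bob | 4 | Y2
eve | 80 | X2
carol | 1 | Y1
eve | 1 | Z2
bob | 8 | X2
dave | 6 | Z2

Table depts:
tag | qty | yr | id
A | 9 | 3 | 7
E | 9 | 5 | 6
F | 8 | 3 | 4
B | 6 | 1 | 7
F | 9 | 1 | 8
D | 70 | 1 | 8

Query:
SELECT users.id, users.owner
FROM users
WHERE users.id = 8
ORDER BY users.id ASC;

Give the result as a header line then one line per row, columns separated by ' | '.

== RESULT ==
users.id | users.owner
8 | carol

Derivation:
After WHERE (1 rows):
users.amt | users.yr | users.id | users.owner
6 | 7 | 8 | carol
After SELECT (1 rows):
users.id | users.owner
8 | carol
After ORDER BY (1 rows):
users.id | users.owner
8 | carol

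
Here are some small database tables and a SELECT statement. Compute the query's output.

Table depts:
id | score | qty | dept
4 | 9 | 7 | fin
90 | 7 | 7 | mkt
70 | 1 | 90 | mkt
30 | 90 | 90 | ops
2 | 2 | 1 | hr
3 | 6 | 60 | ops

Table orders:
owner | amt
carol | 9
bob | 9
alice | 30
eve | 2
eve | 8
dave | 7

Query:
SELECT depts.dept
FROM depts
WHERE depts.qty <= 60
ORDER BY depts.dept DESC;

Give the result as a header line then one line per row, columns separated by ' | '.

== RESULT ==
depts.dept
ops
mkt
hr
fin

Derivation:
After WHERE (4 rows):
depts.id | depts.score | depts.qty | depts.dept
4 | 9 | 7 | fin
90 | 7 | 7 | mkt
2 | 2 | 1 | hr
3 | 6 | 60 | ops
After SELECT (4 rows):
depts.dept
fin
mkt
hr
ops
After ORDER BY (4 rows):
depts.dept
ops
mkt
hr
fin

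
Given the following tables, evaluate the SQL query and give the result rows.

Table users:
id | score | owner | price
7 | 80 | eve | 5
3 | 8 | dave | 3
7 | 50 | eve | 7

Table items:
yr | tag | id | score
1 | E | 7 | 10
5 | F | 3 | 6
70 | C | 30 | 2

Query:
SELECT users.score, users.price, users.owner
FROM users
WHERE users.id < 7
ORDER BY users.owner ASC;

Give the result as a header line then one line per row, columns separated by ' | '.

== RESULT ==
users.score | users.price | users.owner
8 | 3 | dave

Derivation:
After WHERE (1 rows):
users.id | users.score | users.owner | users.price
3 | 8 | dave | 3
After SELECT (1 rows):
users.score | users.price | users.owner
8 | 3 | dave
After ORDER BY (1 rows):
users.score | users.price | users.owner
8 | 3 | dave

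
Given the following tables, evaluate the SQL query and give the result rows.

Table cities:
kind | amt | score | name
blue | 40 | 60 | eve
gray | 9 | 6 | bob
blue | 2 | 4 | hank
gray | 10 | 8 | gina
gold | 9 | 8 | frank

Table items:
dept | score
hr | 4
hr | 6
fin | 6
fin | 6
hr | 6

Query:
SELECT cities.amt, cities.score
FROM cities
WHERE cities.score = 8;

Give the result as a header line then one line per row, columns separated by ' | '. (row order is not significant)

After WHERE (2 rows):
cities.kind | cities.amt | cities.score | cities.name
gray | 10 | 8 | gina
gold | 9 | 8 | frank
After SELECT (2 rows):
cities.amt | cities.score
10 | 8
9 | 8

== RESULT ==
cities.amt | cities.score
10 | 8
9 | 8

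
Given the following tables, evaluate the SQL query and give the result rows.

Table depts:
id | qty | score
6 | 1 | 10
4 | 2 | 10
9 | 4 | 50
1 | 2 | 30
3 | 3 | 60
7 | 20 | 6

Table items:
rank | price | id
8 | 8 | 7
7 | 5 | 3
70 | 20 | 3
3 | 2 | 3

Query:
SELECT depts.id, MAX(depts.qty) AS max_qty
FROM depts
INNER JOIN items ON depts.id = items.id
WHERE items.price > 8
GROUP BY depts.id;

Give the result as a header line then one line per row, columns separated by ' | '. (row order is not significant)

After JOIN items (4 rows):
depts.id | depts.qty | depts.score | items.rank | items.price | items.id
3 | 3 | 60 | 7 | 5 | 3
3 | 3 | 60 | 70 | 20 | 3
3 | 3 | 60 | 3 | 2 | 3
7 | 20 | 6 | 8 | 8 | 7
After WHERE (1 rows):
depts.id | depts.qty | depts.score | items.rank | items.price | items.id
3 | 3 | 60 | 70 | 20 | 3
After GROUP BY (1 rows):
depts.id | max_qty
3 | 3

== RESULT ==
depts.id | max_qty
3 | 3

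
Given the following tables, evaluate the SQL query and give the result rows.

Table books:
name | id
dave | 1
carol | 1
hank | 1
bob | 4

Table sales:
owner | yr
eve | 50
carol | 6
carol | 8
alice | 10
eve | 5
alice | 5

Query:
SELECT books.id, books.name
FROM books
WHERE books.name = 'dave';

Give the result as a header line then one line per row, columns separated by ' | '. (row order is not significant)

== RESULT ==
books.id | books.name
1 | dave

Derivation:
After WHERE (1 rows):
books.name | books.id
dave | 1
After SELECT (1 rows):
books.id | books.name
1 | dave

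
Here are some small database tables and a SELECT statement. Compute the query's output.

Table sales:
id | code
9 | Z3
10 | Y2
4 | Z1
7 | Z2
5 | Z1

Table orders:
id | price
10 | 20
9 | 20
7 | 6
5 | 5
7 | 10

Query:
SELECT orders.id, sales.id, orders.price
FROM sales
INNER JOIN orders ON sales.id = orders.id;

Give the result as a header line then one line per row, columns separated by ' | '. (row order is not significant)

== RESULT ==
orders.id | sales.id | orders.price
9 | 9 | 20
10 | 10 | 20
7 | 7 | 6
7 | 7 | 10
5 | 5 | 5

Derivation:
After JOIN orders (5 rows):
sales.id | sales.code | orders.id | orders.price
9 | Z3 | 9 | 20
10 | Y2 | 10 | 20
7 | Z2 | 7 | 6
7 | Z2 | 7 | 10
5 | Z1 | 5 | 5
After SELECT (5 rows):
orders.id | sales.id | orders.price
9 | 9 | 20
10 | 10 | 20
7 | 7 | 6
7 | 7 | 10
5 | 5 | 5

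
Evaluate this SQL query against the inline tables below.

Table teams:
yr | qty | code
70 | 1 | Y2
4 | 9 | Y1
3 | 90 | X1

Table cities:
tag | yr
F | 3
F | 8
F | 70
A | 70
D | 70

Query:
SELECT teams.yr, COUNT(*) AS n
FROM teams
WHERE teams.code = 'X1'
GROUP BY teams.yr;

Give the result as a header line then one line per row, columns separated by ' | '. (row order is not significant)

== RESULT ==
teams.yr | n
3 | 1

Derivation:
After WHERE (1 rows):
teams.yr | teams.qty | teams.code
3 | 90 | X1
After GROUP BY (1 rows):
teams.yr | n
3 | 1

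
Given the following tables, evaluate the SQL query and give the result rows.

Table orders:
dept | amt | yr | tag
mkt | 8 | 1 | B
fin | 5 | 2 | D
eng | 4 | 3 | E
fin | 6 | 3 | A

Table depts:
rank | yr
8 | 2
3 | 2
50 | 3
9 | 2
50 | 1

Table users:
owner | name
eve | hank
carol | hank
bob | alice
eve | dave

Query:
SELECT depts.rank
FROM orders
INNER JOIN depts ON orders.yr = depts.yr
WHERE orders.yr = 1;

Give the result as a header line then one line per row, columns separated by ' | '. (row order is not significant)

After JOIN depts (6 rows):
orders.dept | orders.amt | orders.yr | orders.tag | depts.rank | depts.yr
mkt | 8 | 1 | B | 50 | 1
fin | 5 | 2 | D | 8 | 2
fin | 5 | 2 | D | 3 | 2
fin | 5 | 2 | D | 9 | 2
eng | 4 | 3 | E | 50 | 3
fin | 6 | 3 | A | 50 | 3
After WHERE (1 rows):
orders.dept | orders.amt | orders.yr | orders.tag | depts.rank | depts.yr
mkt | 8 | 1 | B | 50 | 1
After SELECT (1 rows):
depts.rank
50

== RESULT ==
depts.rank
50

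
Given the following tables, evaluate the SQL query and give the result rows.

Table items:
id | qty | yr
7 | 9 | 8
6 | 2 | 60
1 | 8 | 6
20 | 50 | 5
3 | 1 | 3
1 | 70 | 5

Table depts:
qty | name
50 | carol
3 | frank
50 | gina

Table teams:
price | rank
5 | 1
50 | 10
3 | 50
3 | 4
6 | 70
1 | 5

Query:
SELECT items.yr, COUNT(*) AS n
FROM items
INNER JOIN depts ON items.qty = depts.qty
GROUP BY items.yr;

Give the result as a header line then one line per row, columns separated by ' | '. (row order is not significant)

== RESULT ==
items.yr | n
5 | 2

Derivation:
After JOIN depts (2 rows):
items.id | items.qty | items.yr | depts.qty | depts.name
20 | 50 | 5 | 50 | carol
20 | 50 | 5 | 50 | gina
After GROUP BY (1 rows):
items.yr | n
5 | 2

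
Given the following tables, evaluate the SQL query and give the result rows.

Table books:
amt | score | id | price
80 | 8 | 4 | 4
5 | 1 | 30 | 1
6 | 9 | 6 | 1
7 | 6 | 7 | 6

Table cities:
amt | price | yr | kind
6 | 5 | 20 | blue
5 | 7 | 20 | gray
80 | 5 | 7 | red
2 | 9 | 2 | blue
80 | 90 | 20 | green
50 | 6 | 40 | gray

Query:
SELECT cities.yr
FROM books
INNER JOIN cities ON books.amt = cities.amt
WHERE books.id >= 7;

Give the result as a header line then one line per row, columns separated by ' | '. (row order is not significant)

== RESULT ==
cities.yr
20

Derivation:
After JOIN cities (4 rows):
books.amt | books.score | books.id | books.price | cities.amt | cities.price | cities.yr | cities.kind
80 | 8 | 4 | 4 | 80 | 5 | 7 | red
80 | 8 | 4 | 4 | 80 | 90 | 20 | green
5 | 1 | 30 | 1 | 5 | 7 | 20 | gray
6 | 9 | 6 | 1 | 6 | 5 | 20 | blue
After WHERE (1 rows):
books.amt | books.score | books.id | books.price | cities.amt | cities.price | cities.yr | cities.kind
5 | 1 | 30 | 1 | 5 | 7 | 20 | gray
After SELECT (1 rows):
cities.yr
20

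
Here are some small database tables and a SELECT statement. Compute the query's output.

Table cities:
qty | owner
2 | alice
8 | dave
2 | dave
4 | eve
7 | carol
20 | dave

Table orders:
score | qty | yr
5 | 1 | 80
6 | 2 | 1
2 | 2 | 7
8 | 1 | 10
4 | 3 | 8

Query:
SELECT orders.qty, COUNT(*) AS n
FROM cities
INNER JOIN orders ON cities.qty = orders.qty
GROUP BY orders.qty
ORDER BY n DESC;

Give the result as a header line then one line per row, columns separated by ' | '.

== RESULT ==
orders.qty | n
2 | 4

Derivation:
After JOIN orders (4 rows):
cities.qty | cities.owner | orders.score | orders.qty | orders.yr
2 | alice | 6 | 2 | 1
2 | alice | 2 | 2 | 7
2 | dave | 6 | 2 | 1
2 | dave | 2 | 2 | 7
After GROUP BY (1 rows):
orders.qty | n
2 | 4
After ORDER BY (1 rows):
orders.qty | n
2 | 4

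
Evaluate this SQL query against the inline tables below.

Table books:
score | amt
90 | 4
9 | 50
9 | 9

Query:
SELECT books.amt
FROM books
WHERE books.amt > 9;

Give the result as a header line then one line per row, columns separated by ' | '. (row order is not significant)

After WHERE (1 rows):
books.score | books.amt
9 | 50
After SELECT (1 rows):
books.amt
50

== RESULT ==
books.amt
50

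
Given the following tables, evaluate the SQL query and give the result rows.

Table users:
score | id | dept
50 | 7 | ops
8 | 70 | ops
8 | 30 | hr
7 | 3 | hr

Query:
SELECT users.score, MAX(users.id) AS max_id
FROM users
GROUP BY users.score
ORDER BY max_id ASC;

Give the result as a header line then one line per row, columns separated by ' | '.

== RESULT ==
users.score | max_id
7 | 3
50 | 7
8 | 70

Derivation:
After GROUP BY (3 rows):
users.score | max_id
50 | 7
8 | 70
7 | 3
After ORDER BY (3 rows):
users.score | max_id
7 | 3
50 | 7
8 | 70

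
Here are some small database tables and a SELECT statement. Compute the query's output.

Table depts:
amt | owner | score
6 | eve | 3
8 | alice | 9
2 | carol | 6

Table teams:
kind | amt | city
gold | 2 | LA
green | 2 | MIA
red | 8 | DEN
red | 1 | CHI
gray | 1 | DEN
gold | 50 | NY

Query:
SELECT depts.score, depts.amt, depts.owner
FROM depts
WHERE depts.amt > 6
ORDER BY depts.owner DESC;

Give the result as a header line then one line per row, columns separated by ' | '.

== RESULT ==
depts.score | depts.amt | depts.owner
9 | 8 | alice

Derivation:
After WHERE (1 rows):
depts.amt | depts.owner | depts.score
8 | alice | 9
After SELECT (1 rows):
depts.score | depts.amt | depts.owner
9 | 8 | alice
After ORDER BY (1 rows):
depts.score | depts.amt | depts.owner
9 | 8 | alice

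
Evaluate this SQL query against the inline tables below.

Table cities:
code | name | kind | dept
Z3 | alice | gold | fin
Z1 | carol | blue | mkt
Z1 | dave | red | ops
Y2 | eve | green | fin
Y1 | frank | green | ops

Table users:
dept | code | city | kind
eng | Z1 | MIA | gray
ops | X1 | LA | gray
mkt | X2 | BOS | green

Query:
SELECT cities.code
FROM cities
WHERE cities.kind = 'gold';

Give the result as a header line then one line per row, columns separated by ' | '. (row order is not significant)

After WHERE (1 rows):
cities.code | cities.name | cities.kind | cities.dept
Z3 | alice | gold | fin
After SELECT (1 rows):
cities.code
Z3

== RESULT ==
cities.code
Z3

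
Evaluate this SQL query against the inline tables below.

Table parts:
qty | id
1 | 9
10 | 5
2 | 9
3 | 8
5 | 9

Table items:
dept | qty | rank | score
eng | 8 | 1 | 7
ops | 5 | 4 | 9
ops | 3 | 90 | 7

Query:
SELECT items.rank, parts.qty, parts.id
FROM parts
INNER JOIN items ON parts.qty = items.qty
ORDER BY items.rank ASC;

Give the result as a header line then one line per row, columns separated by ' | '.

After JOIN items (2 rows):
parts.qty | parts.id | items.dept | items.qty | items.rank | items.score
3 | 8 | ops | 3 | 90 | 7
5 | 9 | ops | 5 | 4 | 9
After SELECT (2 rows):
items.rank | parts.qty | parts.id
90 | 3 | 8
4 | 5 | 9
After ORDER BY (2 rows):
items.rank | parts.qty | parts.id
4 | 5 | 9
90 | 3 | 8

== RESULT ==
items.rank | parts.qty | parts.id
4 | 5 | 9
90 | 3 | 8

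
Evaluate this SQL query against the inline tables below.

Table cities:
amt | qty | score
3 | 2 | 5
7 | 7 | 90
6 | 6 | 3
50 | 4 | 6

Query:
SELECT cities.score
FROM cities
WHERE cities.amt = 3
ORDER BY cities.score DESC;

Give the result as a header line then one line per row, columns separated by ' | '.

== RESULT ==
cities.score
5

Derivation:
After WHERE (1 rows):
cities.amt | cities.qty | cities.score
3 | 2 | 5
After SELECT (1 rows):
cities.score
5
After ORDER BY (1 rows):
cities.score
5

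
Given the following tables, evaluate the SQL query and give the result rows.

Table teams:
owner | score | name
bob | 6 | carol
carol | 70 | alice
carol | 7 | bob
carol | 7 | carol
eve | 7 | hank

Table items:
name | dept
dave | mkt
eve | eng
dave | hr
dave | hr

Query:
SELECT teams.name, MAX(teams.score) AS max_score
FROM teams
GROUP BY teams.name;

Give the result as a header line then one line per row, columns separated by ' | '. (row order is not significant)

== RESULT ==
teams.name | max_score
carol | 7
alice | 70
bob | 7
hank | 7

Derivation:
After GROUP BY (4 rows):
teams.name | max_score
carol | 7
alice | 70
bob | 7
hank | 7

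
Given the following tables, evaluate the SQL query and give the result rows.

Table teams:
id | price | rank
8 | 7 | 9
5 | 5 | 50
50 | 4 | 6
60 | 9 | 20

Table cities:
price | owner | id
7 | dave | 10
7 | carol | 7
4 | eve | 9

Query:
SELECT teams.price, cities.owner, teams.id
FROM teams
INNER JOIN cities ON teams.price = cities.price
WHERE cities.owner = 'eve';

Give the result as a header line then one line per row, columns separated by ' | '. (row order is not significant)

== RESULT ==
teams.price | cities.owner | teams.id
4 | eve | 50

Derivation:
After JOIN cities (3 rows):
teams.id | teams.price | teams.rank | cities.price | cities.owner | cities.id
8 | 7 | 9 | 7 | dave | 10
8 | 7 | 9 | 7 | carol | 7
50 | 4 | 6 | 4 | eve | 9
After WHERE (1 rows):
teams.id | teams.price | teams.rank | cities.price | cities.owner | cities.id
50 | 4 | 6 | 4 | eve | 9
After SELECT (1 rows):
teams.price | cities.owner | teams.id
4 | eve | 50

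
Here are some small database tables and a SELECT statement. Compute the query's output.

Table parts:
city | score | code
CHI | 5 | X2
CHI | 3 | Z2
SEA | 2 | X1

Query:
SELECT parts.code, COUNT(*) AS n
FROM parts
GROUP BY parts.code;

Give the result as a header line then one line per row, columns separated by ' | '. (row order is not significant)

After GROUP BY (3 rows):
parts.code | n
X2 | 1
Z2 | 1
X1 | 1

== RESULT ==
parts.code | n
X2 | 1
Z2 | 1
X1 | 1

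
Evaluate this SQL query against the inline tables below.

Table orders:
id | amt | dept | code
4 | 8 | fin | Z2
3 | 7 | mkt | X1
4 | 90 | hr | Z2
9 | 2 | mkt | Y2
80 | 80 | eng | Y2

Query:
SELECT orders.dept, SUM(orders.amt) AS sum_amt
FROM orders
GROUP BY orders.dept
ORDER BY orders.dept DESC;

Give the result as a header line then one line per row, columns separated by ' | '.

== RESULT ==
orders.dept | sum_amt
mkt | 9
hr | 90
fin | 8
eng | 80

Derivation:
After GROUP BY (4 rows):
orders.dept | sum_amt
fin | 8
mkt | 9
hr | 90
eng | 80
After ORDER BY (4 rows):
orders.dept | sum_amt
mkt | 9
hr | 90
fin | 8
eng | 80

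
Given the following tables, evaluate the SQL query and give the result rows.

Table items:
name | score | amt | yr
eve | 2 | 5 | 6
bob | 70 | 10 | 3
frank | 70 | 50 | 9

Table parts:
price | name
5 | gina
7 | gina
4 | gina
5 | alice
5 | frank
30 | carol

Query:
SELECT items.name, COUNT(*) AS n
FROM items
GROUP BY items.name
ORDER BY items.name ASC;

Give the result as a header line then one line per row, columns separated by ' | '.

After GROUP BY (3 rows):
items.name | n
eve | 1
bob | 1
frank | 1
After ORDER BY (3 rows):
items.name | n
bob | 1
eve | 1
frank | 1

== RESULT ==
items.name | n
bob | 1
eve | 1
frank | 1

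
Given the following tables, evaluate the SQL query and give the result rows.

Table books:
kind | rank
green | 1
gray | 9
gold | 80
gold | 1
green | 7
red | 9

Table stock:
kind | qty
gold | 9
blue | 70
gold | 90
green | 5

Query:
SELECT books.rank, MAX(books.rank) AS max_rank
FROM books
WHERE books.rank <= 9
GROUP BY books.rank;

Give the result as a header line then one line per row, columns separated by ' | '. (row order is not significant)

== RESULT ==
books.rank | max_rank
1 | 1
9 | 9
7 | 7

Derivation:
After WHERE (5 rows):
books.kind | books.rank
green | 1
gray | 9
gold | 1
green | 7
red | 9
After GROUP BY (3 rows):
books.rank | max_rank
1 | 1
9 | 9
7 | 7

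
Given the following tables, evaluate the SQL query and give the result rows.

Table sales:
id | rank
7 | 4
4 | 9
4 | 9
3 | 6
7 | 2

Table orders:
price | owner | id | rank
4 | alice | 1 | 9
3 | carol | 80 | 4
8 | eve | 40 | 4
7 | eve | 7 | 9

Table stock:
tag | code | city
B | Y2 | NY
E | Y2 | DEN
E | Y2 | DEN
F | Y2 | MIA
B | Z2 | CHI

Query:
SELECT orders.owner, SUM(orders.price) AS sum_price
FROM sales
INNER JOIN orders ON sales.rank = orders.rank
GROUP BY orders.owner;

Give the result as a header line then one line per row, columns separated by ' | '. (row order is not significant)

== RESULT ==
orders.owner | sum_price
carol | 3
eve | 22
alice | 8

Derivation:
After JOIN orders (6 rows):
sales.id | sales.rank | orders.price | orders.owner | orders.id | orders.rank
7 | 4 | 3 | carol | 80 | 4
7 | 4 | 8 | eve | 40 | 4
4 | 9 | 4 | alice | 1 | 9
4 | 9 | 7 | eve | 7 | 9
4 | 9 | 4 | alice | 1 | 9
4 | 9 | 7 | eve | 7 | 9
After GROUP BY (3 rows):
orders.owner | sum_price
carol | 3
eve | 22
alice | 8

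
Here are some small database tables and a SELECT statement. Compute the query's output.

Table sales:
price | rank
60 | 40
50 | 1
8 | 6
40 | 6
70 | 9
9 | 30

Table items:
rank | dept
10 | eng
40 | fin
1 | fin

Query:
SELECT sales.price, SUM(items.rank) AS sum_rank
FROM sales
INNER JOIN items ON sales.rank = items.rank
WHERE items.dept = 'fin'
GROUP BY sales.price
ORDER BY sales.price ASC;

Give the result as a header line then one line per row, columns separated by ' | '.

After JOIN items (2 rows):
sales.price | sales.rank | items.rank | items.dept
60 | 40 | 40 | fin
50 | 1 | 1 | fin
After WHERE (2 rows):
sales.price | sales.rank | items.rank | items.dept
60 | 40 | 40 | fin
50 | 1 | 1 | fin
After GROUP BY (2 rows):
sales.price | sum_rank
60 | 40
50 | 1
After ORDER BY (2 rows):
sales.price | sum_rank
50 | 1
60 | 40

== RESULT ==
sales.price | sum_rank
50 | 1
60 | 40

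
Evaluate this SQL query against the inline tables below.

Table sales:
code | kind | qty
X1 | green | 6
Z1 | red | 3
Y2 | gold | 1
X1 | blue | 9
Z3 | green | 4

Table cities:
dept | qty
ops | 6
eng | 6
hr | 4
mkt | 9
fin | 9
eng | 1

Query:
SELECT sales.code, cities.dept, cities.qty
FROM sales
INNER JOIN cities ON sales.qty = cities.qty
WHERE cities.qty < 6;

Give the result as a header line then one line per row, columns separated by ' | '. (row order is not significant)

== RESULT ==
sales.code | cities.dept | cities.qty
Y2 | eng | 1
Z3 | hr | 4

Derivation:
After JOIN cities (6 rows):
sales.code | sales.kind | sales.qty | cities.dept | cities.qty
X1 | green | 6 | ops | 6
X1 | green | 6 | eng | 6
Y2 | gold | 1 | eng | 1
X1 | blue | 9 | mkt | 9
X1 | blue | 9 | fin | 9
Z3 | green | 4 | hr | 4
After WHERE (2 rows):
sales.code | sales.kind | sales.qty | cities.dept | cities.qty
Y2 | gold | 1 | eng | 1
Z3 | green | 4 | hr | 4
After SELECT (2 rows):
sales.code | cities.dept | cities.qty
Y2 | eng | 1
Z3 | hr | 4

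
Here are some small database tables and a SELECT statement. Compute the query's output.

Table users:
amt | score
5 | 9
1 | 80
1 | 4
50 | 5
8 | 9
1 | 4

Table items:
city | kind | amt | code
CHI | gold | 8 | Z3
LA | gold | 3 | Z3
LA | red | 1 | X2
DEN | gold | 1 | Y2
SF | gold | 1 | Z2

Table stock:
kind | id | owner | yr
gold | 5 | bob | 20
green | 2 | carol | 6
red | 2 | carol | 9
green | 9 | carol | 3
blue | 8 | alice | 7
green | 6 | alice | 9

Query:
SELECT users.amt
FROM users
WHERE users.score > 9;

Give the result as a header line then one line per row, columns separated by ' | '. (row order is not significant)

== RESULT ==
users.amt
1

Derivation:
After WHERE (1 rows):
users.amt | users.score
1 | 80
After SELECT (1 rows):
users.amt
1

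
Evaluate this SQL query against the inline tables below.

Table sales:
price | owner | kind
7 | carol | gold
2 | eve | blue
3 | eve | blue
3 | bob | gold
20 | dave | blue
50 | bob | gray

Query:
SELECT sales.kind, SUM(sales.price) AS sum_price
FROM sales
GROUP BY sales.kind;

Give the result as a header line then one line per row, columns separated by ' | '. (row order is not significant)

After GROUP BY (3 rows):
sales.kind | sum_price
gold | 10
blue | 25
gray | 50

== RESULT ==
sales.kind | sum_price
gold | 10
blue | 25
gray | 50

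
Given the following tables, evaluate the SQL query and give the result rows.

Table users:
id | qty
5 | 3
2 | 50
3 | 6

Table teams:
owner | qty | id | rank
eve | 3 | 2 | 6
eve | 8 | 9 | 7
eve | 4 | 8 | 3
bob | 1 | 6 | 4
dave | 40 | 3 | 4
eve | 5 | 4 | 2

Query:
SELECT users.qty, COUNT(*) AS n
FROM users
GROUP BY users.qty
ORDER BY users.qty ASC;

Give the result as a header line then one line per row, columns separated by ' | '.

After GROUP BY (3 rows):
users.qty | n
3 | 1
50 | 1
6 | 1
After ORDER BY (3 rows):
users.qty | n
3 | 1
6 | 1
50 | 1

== RESULT ==
users.qty | n
3 | 1
6 | 1
50 | 1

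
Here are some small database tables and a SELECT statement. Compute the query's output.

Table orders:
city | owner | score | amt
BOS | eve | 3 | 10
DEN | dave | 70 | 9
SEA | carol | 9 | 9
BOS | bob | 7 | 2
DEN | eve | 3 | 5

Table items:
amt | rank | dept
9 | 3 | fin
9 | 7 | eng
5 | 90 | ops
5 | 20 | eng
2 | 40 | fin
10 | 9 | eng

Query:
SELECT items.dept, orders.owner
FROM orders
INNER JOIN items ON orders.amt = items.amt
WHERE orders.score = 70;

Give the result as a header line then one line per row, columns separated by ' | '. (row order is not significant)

== RESULT ==
items.dept | orders.owner
fin | dave
eng | dave

Derivation:
After JOIN items (8 rows):
orders.city | orders.owner | orders.score | orders.amt | items.amt | items.rank | items.dept
BOS | eve | 3 | 10 | 10 | 9 | eng
DEN | dave | 70 | 9 | 9 | 3 | fin
DEN | dave | 70 | 9 | 9 | 7 | eng
SEA | carol | 9 | 9 | 9 | 3 | fin
SEA | carol | 9 | 9 | 9 | 7 | eng
BOS | bob | 7 | 2 | 2 | 40 | fin
DEN | eve | 3 | 5 | 5 | 90 | ops
DEN | eve | 3 | 5 | 5 | 20 | eng
After WHERE (2 rows):
orders.city | orders.owner | orders.score | orders.amt | items.amt | items.rank | items.dept
DEN | dave | 70 | 9 | 9 | 3 | fin
DEN | dave | 70 | 9 | 9 | 7 | eng
After SELECT (2 rows):
items.dept | orders.owner
fin | dave
eng | dave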